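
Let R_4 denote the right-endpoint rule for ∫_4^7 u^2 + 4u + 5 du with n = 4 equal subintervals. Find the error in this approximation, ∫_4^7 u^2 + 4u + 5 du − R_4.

Exact integral: ∫_4^7 f(u) du = 174.
R_4 = 191.15625.
Error = 174 − 191.15625 = -17.15625.

-17.15625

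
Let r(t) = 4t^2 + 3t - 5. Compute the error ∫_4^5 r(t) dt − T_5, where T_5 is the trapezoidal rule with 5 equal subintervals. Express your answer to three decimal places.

-0.027

Exact integral: ∫_4^5 r(t) dt ≈ 89.83333.
T_5 = 89.86.
Error ≈ 89.83333 − 89.86 ≈ -0.027.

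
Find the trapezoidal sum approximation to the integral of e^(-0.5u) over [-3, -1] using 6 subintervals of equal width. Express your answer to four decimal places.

5.6790

Δu = (-1 − (-3))/6 = 1/3.
f(-3) ≈ 4.4817, f(-8/3) ≈ 3.7937, f(-7/3) ≈ 3.2113, f(-2) ≈ 2.7183, f(-5/3) ≈ 2.3010, f(-4/3) ≈ 1.9477, f(-1) ≈ 1.6487.
T_6 = (Δu/2)·[f(u_0) + 2f(u_1) + ... + 2f(u_{5}) + f(u_6)].
Sum ≈ 5.6790.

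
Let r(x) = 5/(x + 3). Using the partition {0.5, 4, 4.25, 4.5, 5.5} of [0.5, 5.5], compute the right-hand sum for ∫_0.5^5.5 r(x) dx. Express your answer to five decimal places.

Subinterval widths: 3.5, 0.25, 0.25, 1.
Right endpoints: 4, 4.25, 4.5, 5.5.
r(4) = 5/7, r(4.25) = 20/29, r(4.5) = 2/3, r(5.5) = 10/17.
Sum = Σ Δx_i · r(x_i).
Sum ≈ 3.42732.

3.42732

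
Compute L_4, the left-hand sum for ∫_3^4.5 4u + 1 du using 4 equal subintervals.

Δu = (4.5 − 3)/4 = 0.375.
Left endpoints: 3, 3.375, 3.75, 4.125.
f(3) = 13, f(3.375) = 14.5, f(3.75) = 16, f(4.125) = 17.5.
Sum = Δu · [f(3) + f(3.375) + f(3.75) + f(4.125)].
Sum = 22.875.

22.875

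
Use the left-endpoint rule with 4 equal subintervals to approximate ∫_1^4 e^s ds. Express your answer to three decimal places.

Δs = (4 − 1)/4 = 0.75.
Left endpoints: 1, 1.75, 2.5, 3.25.
f(1) ≈ 2.718, f(1.75) ≈ 5.755, f(2.5) ≈ 12.182, f(3.25) ≈ 25.790.
Sum = Δs · [f(1) + f(1.75) + f(2.5) + f(3.25)].
Sum ≈ 34.834.

34.834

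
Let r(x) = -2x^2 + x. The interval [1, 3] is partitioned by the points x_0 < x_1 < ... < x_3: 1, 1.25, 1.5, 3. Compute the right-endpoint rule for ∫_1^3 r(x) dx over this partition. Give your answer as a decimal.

Subinterval widths: 0.25, 0.25, 1.5.
Right endpoints: 1.25, 1.5, 3.
r(1.25) = -1.875, r(1.5) = -3, r(3) = -15.
Sum = Σ Δx_i · r(x_i).
Sum = -23.71875.

-23.71875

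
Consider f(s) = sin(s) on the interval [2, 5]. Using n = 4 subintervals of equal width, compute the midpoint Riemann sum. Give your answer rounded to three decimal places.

-0.716

Δs = (5 − 2)/4 = 0.75.
Midpoints: 2.375, 3.125, 3.875, 4.625.
f(2.375) ≈ 0.694, f(3.125) ≈ 0.017, f(3.875) ≈ -0.669, f(4.625) ≈ -0.996.
Sum = Δs · [f(2.375) + f(3.125) + f(3.875) + f(4.625)].
Sum ≈ -0.716.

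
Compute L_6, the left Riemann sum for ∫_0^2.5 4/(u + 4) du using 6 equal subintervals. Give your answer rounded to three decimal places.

2.024

Δu = (2.5 − 0)/6 = 5/12.
Left endpoints: 0, 5/12, 5/6, 1.25, 5/3, 25/12.
f(0) = 1, f(5/12) = 48/53, f(5/6) = 24/29, f(1.25) = 16/21, f(5/3) = 12/17, f(25/12) = 48/73.
Sum = Δu · [f(0) + f(5/12) + f(5/6) + ...].
Sum ≈ 2.024.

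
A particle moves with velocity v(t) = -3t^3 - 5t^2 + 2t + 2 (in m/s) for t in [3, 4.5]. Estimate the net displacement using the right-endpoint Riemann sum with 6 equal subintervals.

Δt = (4.5 − 3)/6 = 0.25.
Right endpoints: 3.25, 3.5, 3.75, 4, 4.25, 4.5.
v(3.25) = -147.296875, v(3.5) = -180.875, v(3.75) = -219.015625, v(4) = -262, v(4.25) = -310.109375, v(4.5) = -363.625.
Sum = Δt · [v(3.25) + v(3.5) + v(3.75) + ...].
Sum = -370.73046875.

-370.73046875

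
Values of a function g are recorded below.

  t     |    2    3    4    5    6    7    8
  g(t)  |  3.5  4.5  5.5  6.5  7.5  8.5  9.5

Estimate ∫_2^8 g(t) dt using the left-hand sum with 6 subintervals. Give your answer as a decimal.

Δt = 1.
Sum = 1·[3.5 + 4.5 + 5.5 + 6.5 + 7.5 + 8.5] = 36.

36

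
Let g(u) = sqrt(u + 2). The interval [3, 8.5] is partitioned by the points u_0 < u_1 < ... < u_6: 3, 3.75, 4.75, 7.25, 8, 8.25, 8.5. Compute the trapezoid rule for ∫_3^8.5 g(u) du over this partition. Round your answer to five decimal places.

Subinterval widths: 0.75, 1, 2.5, 0.75, 0.25, 0.25.
g(3) ≈ 2.23607, g(3.75) ≈ 2.39792, g(4.75) ≈ 2.59808, g(7.25) ≈ 3.04138, g(8) ≈ 3.16228, g(8.25) ≈ 3.20156, g(8.5) ≈ 3.24037.
On each subinterval the trapezoid contributes (Δu_i/2)·[g(u_{i-1}) + g(u_i)].
Sum ≈ 15.21216.

15.21216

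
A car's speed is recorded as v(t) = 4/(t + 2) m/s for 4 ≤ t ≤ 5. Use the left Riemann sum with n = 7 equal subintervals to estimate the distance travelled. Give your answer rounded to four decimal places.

Δt = (5 − 4)/7 = 1/7.
Left endpoints: 4, 29/7, 30/7, 31/7, 32/7, 33/7, 34/7.
v(4) = 2/3, v(29/7) = 28/43, v(30/7) = 7/11, v(31/7) = 28/45, v(32/7) = 14/23, v(33/7) = 28/47, v(34/7) = 7/12.
Sum = Δt · [v(4) + v(29/7) + v(30/7) + ...].
Sum ≈ 0.6235.

0.6235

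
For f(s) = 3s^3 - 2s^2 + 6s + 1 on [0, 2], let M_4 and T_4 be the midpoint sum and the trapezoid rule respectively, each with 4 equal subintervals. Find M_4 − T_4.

M_4 = 20.375.
T_4 = 21.25.
M_4 − T_4 = -0.875.

-0.875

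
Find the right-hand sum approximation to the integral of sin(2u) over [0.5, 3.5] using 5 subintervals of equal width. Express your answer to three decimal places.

Δu = (3.5 − 0.5)/5 = 0.6.
Right endpoints: 1.1, 1.7, 2.3, 2.9, 3.5.
f(1.1) ≈ 0.808, f(1.7) ≈ -0.256, f(2.3) ≈ -0.994, f(2.9) ≈ -0.465, f(3.5) ≈ 0.657.
Sum = Δu · [f(1.1) + f(1.7) + f(2.3) + f(2.9) + f(3.5)].
Sum ≈ -0.149.

-0.149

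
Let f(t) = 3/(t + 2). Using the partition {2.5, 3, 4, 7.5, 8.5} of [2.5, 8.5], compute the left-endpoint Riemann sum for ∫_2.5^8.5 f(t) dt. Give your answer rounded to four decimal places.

2.9991

Subinterval widths: 0.5, 1, 3.5, 1.
Left endpoints: 2.5, 3, 4, 7.5.
f(2.5) = 2/3, f(3) = 0.6, f(4) = 0.5, f(7.5) = 6/19.
Sum = Σ Δt_i · f(t_i).
Sum ≈ 2.9991.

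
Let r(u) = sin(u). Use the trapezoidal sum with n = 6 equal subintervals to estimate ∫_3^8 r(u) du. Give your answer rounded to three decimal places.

-0.795

Δu = (8 − 3)/6 = 5/6.
r(3) ≈ 0.141, r(23/6) ≈ -0.638, r(14/3) ≈ -0.999, r(5.5) ≈ -0.706, r(19/3) ≈ 0.050, r(43/6) ≈ 0.773, r(8) ≈ 0.989.
T_6 = (Δu/2)·[r(u_0) + 2r(u_1) + ... + 2r(u_{5}) + r(u_6)].
Sum ≈ -0.795.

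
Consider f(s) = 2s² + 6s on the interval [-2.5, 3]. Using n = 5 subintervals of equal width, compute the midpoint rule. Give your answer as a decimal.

35.5575

Δs = (3 − (-2.5))/5 = 1.1.
Midpoints: -1.95, -0.85, 0.25, 1.35, 2.45.
f(-1.95) = -4.095, f(-0.85) = -3.655, f(0.25) = 1.625, f(1.35) = 11.745, f(2.45) = 26.705.
Sum = Δs · [f(-1.95) + f(-0.85) + f(0.25) + f(1.35) + f(2.45)].
Sum = 35.5575.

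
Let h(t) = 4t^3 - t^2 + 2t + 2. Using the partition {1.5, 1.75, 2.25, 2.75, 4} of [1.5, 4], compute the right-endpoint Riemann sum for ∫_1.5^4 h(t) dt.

Subinterval widths: 0.25, 0.5, 0.5, 1.25.
Right endpoints: 1.75, 2.25, 2.75, 4.
h(1.75) = 23.875, h(2.25) = 47, h(2.75) = 83.125, h(4) = 250.
Sum = Σ Δt_i · h(t_i).
Sum = 383.53125.

383.53125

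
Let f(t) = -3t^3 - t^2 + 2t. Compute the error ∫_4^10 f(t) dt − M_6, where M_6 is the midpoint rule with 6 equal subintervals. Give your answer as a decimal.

-32

Exact integral: ∫_4^10 f(t) dt = -7536.
M_6 = -7504.
Error = -7536 − (-7504) = -32.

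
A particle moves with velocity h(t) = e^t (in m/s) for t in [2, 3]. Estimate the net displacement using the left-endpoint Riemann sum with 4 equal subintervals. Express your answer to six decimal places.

11.175479

Δt = (3 − 2)/4 = 0.25.
Left endpoints: 2, 2.25, 2.5, 2.75.
h(2) ≈ 7.389056, h(2.25) ≈ 9.487736, h(2.5) ≈ 12.182494, h(2.75) ≈ 15.642632.
Sum = Δt · [h(2) + h(2.25) + h(2.5) + h(2.75)].
Sum ≈ 11.175479.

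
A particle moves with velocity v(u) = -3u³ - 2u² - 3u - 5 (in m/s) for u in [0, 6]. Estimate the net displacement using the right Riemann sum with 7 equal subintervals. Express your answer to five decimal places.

-1537.59184

Δu = (6 − 0)/7 = 6/7.
Right endpoints: 6/7, 12/7, 18/7, 24/7, 30/7, 36/7, 6.
v(6/7) = -3749/343, v(12/7) = -10679/343, v(18/7) = -26393/343, v(24/7) = -54779/343, v(30/7) = -99725/343, v(36/7) = -165119/343, v(6) = -743.
Sum = Δu · [v(6/7) + v(12/7) + v(18/7) + ...].
Sum ≈ -1537.59184.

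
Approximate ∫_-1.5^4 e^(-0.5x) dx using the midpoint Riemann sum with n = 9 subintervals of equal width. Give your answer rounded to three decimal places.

Δx = (4 − (-1.5))/9 = 11/18.
Midpoints: -43/36, -7/12, 1/36, 23/36, 1.25, 67/36, 89/36, 37/12, 133/36.
f(-43/36) ≈ 1.817, f(-7/12) ≈ 1.339, f(1/36) ≈ 0.986, f(23/36) ≈ 0.727, f(1.25) ≈ 0.535, f(67/36) ≈ 0.394, f(89/36) ≈ 0.291, f(37/12) ≈ 0.214, f(133/36) ≈ 0.158.
Sum = Δx · [f(-43/36) + f(-7/12) + f(1/36) + ...].
Sum ≈ 3.948.

3.948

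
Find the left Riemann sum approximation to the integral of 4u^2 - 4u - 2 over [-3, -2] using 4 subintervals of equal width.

Δu = (-2 − (-3))/4 = 0.25.
Left endpoints: -3, -2.75, -2.5, -2.25.
f(-3) = 46, f(-2.75) = 39.25, f(-2.5) = 33, f(-2.25) = 27.25.
Sum = Δu · [f(-3) + f(-2.75) + f(-2.5) + f(-2.25)].
Sum = 36.375.

36.375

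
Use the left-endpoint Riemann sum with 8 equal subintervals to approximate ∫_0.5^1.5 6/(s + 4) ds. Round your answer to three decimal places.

Δs = (1.5 − 0.5)/8 = 0.125.
Left endpoints: 0.5, 0.625, 0.75, 0.875, 1, 1.125, 1.25, 1.375.
f(0.5) = 4/3, f(0.625) = 48/37, f(0.75) = 24/19, f(0.875) = 16/13, f(1) = 1.2, f(1.125) = 48/41, f(1.25) = 8/7, f(1.375) = 48/43.
Sum = Δs · [f(0.5) + f(0.625) + f(0.75) + ...].
Sum ≈ 1.219.

1.219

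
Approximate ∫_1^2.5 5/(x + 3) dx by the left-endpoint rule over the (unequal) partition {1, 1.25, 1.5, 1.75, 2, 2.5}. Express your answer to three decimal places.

1.648

Subinterval widths: 0.25, 0.25, 0.25, 0.25, 0.5.
Left endpoints: 1, 1.25, 1.5, 1.75, 2.
f(1) = 1.25, f(1.25) = 20/17, f(1.5) = 10/9, f(1.75) = 20/19, f(2) = 1.
Sum = Σ Δx_i · f(x_i).
Sum ≈ 1.648.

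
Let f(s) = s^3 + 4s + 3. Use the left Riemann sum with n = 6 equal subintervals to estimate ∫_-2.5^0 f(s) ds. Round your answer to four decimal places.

-20.3754

Δs = (0 − (-2.5))/6 = 5/12.
Left endpoints: -2.5, -25/12, -5/3, -1.25, -5/6, -5/12.
f(-2.5) = -22.625, f(-25/12) = -24841/1728, f(-5/3) = -224/27, f(-1.25) = -3.953125, f(-5/6) = -197/216, f(-5/12) = 2179/1728.
Sum = Δs · [f(-2.5) + f(-25/12) + f(-5/3) + ...].
Sum ≈ -20.3754.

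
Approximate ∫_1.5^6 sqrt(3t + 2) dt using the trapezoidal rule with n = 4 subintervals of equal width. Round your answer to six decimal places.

16.167044

Δt = (6 − 1.5)/4 = 1.125.
f(1.5) ≈ 2.549510, f(2.625) ≈ 3.142451, f(3.75) ≈ 3.640055, f(4.875) ≈ 4.077377, f(6) ≈ 4.472136.
T_4 = (Δt/2)·[f(t_0) + 2f(t_1) + 2f(t_2) + 2f(t_3) + f(t_4)].
Sum ≈ 16.167044.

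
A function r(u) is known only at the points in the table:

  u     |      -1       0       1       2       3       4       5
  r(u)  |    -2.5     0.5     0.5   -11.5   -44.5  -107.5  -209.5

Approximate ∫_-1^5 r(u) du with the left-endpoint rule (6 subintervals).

-165

Δu = 1.
Sum = 1·[(-2.5) + 0.5 + 0.5 + (-11.5) + (-44.5) + (-107.5)] = -165.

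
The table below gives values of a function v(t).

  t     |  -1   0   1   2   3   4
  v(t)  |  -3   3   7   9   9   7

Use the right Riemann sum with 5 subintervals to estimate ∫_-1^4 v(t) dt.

35

Δt = 1.
Sum = 1·[3 + 7 + 9 + 9 + 7] = 35.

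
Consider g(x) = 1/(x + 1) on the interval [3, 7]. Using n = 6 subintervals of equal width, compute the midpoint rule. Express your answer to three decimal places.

0.692

Δx = (7 − 3)/6 = 2/3.
Midpoints: 10/3, 4, 14/3, 16/3, 6, 20/3.
g(10/3) = 3/13, g(4) = 0.2, g(14/3) = 3/17, g(16/3) = 3/19, g(6) = 1/7, g(20/3) = 3/23.
Sum = Δx · [g(10/3) + g(4) + g(14/3) + ...].
Sum ≈ 0.692.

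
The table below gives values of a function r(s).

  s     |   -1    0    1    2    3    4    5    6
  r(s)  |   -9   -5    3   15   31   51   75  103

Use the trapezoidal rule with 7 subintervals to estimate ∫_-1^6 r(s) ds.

217

Δs = 1.
T_7 = (1/2)·[(-9) + 2·(-5) + 2·3 + 2·15 + 2·31 + 2·51 + 2·75 + 103] = 217.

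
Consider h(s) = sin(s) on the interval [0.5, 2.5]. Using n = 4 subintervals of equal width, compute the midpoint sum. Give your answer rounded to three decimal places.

Δs = (2.5 − 0.5)/4 = 0.5.
Midpoints: 0.75, 1.25, 1.75, 2.25.
h(0.75) ≈ 0.682, h(1.25) ≈ 0.949, h(1.75) ≈ 0.984, h(2.25) ≈ 0.778.
Sum = Δs · [h(0.75) + h(1.25) + h(1.75) + h(2.25)].
Sum ≈ 1.696.

1.696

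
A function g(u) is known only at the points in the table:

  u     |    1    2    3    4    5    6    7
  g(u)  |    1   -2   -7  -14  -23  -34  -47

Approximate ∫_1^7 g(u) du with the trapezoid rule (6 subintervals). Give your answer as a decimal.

-103

Δu = 1.
T_6 = (1/2)·[1 + 2·(-2) + 2·(-7) + 2·(-14) + 2·(-23) + 2·(-34) + (-47)] = -103.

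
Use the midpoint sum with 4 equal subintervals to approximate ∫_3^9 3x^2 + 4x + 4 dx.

866.625

Δx = (9 − 3)/4 = 1.5.
Midpoints: 3.75, 5.25, 6.75, 8.25.
f(3.75) = 61.1875, f(5.25) = 107.6875, f(6.75) = 167.6875, f(8.25) = 241.1875.
Sum = Δx · [f(3.75) + f(5.25) + f(6.75) + f(8.25)].
Sum = 866.625.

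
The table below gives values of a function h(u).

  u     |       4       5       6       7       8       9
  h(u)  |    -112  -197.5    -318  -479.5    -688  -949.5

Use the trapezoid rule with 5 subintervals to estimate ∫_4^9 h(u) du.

-2213.75

Δu = 1.
T_5 = (1/2)·[(-112) + 2·(-197.5) + 2·(-318) + 2·(-479.5) + 2·(-688) + (-949.5)] = -2213.75.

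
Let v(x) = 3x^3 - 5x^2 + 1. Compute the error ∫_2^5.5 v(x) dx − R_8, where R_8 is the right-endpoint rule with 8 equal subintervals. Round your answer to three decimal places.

Exact integral: ∫_2^5.5 v(x) dx ≈ 413.83854.
R_8 ≈ 492.27124.
Error ≈ 413.83854 − 492.27124 ≈ -78.433.

-78.433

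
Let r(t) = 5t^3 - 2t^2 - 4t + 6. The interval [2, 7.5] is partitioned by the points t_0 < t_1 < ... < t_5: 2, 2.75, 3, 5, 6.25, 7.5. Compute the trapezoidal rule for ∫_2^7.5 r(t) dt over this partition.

3727.19921875

Subinterval widths: 0.75, 0.25, 2, 1.25, 1.25.
r(2) = 30, r(2.75) = 83.859375, r(3) = 111, r(5) = 561, r(6.25) = 1123.578125, r(7.5) = 1972.875.
On each subinterval the trapezoid contributes (Δt_i/2)·[r(t_{i-1}) + r(t_i)].
Sum = 3727.19921875.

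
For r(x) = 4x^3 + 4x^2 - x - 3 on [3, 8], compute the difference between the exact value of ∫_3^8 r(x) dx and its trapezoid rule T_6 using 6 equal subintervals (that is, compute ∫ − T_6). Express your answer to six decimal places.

-40.509259

Exact integral: ∫_3^8 r(x) dx ≈ 4619.16666667.
T_6 ≈ 4659.67592593.
Error ≈ 4619.16666667 − 4659.67592593 ≈ -40.509259.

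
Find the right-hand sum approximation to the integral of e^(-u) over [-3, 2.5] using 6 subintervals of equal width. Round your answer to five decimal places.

12.21668

Δu = (2.5 − (-3))/6 = 11/12.
Right endpoints: -25/12, -7/6, -0.25, 2/3, 19/12, 2.5.
f(-25/12) ≈ 8.03119, f(-7/6) ≈ 3.21127, f(-0.25) ≈ 1.28403, f(2/3) ≈ 0.51342, f(19/12) ≈ 0.20529, f(2.5) ≈ 0.08208.
Sum = Δu · [f(-25/12) + f(-7/6) + f(-0.25) + ...].
Sum ≈ 12.21668.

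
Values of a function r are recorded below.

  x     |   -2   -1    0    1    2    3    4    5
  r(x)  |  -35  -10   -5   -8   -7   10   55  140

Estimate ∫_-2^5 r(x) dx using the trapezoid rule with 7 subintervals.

Δx = 1.
T_7 = (1/2)·[(-35) + 2·(-10) + 2·(-5) + 2·(-8) + 2·(-7) + 2·10 + 2·55 + 140] = 87.5.

87.5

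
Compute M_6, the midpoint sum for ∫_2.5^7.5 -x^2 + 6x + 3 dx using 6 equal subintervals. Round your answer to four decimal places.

29.8727

Δx = (7.5 − 2.5)/6 = 5/6.
Midpoints: 35/12, 3.75, 55/12, 65/12, 6.25, 85/12.
f(35/12) = 1727/144, f(3.75) = 11.4375, f(55/12) = 1367/144, f(65/12) = 887/144, f(6.25) = 1.4375, f(85/12) = -673/144.
Sum = Δx · [f(35/12) + f(3.75) + f(55/12) + ...].
Sum ≈ 29.8727.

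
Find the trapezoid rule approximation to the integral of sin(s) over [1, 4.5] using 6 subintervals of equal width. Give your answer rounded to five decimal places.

0.72968

Δs = (4.5 − 1)/6 = 7/12.
f(1) ≈ 0.84147, f(19/12) ≈ 0.99992, f(13/6) ≈ 0.82766, f(2.75) ≈ 0.38166, f(10/3) ≈ -0.19057, f(47/12) ≈ -0.69977, f(4.5) ≈ -0.97753.
T_6 = (Δs/2)·[f(s_0) + 2f(s_1) + ... + 2f(s_{5}) + f(s_6)].
Sum ≈ 0.72968.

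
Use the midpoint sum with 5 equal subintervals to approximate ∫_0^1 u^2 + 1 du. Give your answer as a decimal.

Δu = (1 − 0)/5 = 0.2.
Midpoints: 0.1, 0.3, 0.5, 0.7, 0.9.
f(0.1) = 1.01, f(0.3) = 1.09, f(0.5) = 1.25, f(0.7) = 1.49, f(0.9) = 1.81.
Sum = Δu · [f(0.1) + f(0.3) + f(0.5) + f(0.7) + f(0.9)].
Sum = 1.33.

1.33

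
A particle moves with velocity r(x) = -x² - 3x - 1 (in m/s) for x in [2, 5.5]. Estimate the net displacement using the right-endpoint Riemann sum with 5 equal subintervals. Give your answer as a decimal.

Δx = (5.5 − 2)/5 = 0.7.
Right endpoints: 2.7, 3.4, 4.1, 4.8, 5.5.
r(2.7) = -16.39, r(3.4) = -22.76, r(4.1) = -30.11, r(4.8) = -38.44, r(5.5) = -47.75.
Sum = Δx · [r(2.7) + r(3.4) + r(4.1) + r(4.8) + r(5.5)].
Sum = -108.815.

-108.815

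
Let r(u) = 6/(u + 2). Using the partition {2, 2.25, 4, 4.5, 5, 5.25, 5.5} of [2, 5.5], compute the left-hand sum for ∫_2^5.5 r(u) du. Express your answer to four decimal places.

Subinterval widths: 0.25, 1.75, 0.5, 0.5, 0.25, 0.25.
Left endpoints: 2, 2.25, 4, 4.5, 5, 5.25.
r(2) = 1.5, r(2.25) = 24/17, r(4) = 1, r(4.5) = 12/13, r(5) = 6/7, r(5.25) = 24/29.
Sum = Σ Δu_i · r(u_i).
Sum ≈ 4.2283.

4.2283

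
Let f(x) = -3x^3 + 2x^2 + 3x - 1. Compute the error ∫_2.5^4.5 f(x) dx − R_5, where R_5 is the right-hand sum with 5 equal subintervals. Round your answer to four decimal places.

40.0733

Exact integral: ∫_2.5^4.5 f(x) dx ≈ -208.916667.
R_5 = -248.99.
Error ≈ -208.916667 − (-248.99) ≈ 40.0733.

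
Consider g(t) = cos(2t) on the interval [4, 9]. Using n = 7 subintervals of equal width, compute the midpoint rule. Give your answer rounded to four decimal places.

Δt = (9 − 4)/7 = 5/7.
Midpoints: 61/14, 71/14, 81/14, 6.5, 101/14, 111/14, 121/14.
g(61/14) ≈ -0.7580, g(71/14) ≈ -0.7531, g(81/14) ≈ 0.5446, g(6.5) ≈ 0.9074, g(101/14) ≈ -0.2873, g(111/14) ≈ -0.9889, g(121/14) ≈ 0.0070.
Sum = Δt · [g(61/14) + g(71/14) + g(81/14) + ...].
Sum ≈ -0.9488.

-0.9488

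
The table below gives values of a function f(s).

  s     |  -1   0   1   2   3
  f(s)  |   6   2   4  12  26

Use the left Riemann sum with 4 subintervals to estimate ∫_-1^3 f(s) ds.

24

Δs = 1.
Sum = 1·[6 + 2 + 4 + 12] = 24.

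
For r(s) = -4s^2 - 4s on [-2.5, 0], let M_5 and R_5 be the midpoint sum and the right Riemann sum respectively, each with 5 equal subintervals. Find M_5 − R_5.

-3.125

M_5 = -8.125.
R_5 = -5.
M_5 − R_5 = -3.125.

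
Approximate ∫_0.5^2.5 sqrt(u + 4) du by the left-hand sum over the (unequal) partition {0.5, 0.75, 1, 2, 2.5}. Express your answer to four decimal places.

Subinterval widths: 0.25, 0.25, 1, 0.5.
Left endpoints: 0.5, 0.75, 1, 2.
f(0.5) ≈ 2.1213, f(0.75) ≈ 2.1794, f(1) ≈ 2.2361, f(2) ≈ 2.4495.
Sum = Σ Δu_i · f(u_i).
Sum ≈ 4.5360.

4.5360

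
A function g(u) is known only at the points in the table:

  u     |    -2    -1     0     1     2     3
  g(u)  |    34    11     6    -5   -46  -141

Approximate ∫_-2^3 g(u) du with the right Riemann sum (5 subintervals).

-175

Δu = 1.
Sum = 1·[11 + 6 + (-5) + (-46) + (-141)] = -175.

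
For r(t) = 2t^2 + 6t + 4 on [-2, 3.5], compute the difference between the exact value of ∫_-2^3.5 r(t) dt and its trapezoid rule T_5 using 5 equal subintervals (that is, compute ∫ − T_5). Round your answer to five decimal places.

-2.21833

Exact integral: ∫_-2^3.5 r(t) dt ≈ 80.6666667.
T_5 = 82.885.
Error ≈ 80.6666667 − 82.885 ≈ -2.21833.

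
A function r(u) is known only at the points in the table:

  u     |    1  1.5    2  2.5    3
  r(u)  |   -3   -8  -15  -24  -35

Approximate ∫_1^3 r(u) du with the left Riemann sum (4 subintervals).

Δu = 0.5.
Sum = 0.5·[(-3) + (-8) + (-15) + (-24)] = -25.

-25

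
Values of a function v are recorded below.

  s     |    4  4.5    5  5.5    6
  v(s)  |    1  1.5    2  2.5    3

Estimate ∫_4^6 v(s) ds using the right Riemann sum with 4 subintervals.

4.5

Δs = 0.5.
Sum = 0.5·[1.5 + 2 + 2.5 + 3] = 4.5.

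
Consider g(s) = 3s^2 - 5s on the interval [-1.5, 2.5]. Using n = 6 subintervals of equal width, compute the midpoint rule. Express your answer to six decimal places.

Δs = (2.5 − (-1.5))/6 = 2/3.
Midpoints: -7/6, -0.5, 1/6, 5/6, 1.5, 13/6.
g(-7/6) = 119/12, g(-0.5) = 3.25, g(1/6) = -0.75, g(5/6) = -25/12, g(1.5) = -0.75, g(13/6) = 3.25.
Sum = Δs · [g(-7/6) + g(-0.5) + g(1/6) + ...].
Sum ≈ 8.555556.

8.555556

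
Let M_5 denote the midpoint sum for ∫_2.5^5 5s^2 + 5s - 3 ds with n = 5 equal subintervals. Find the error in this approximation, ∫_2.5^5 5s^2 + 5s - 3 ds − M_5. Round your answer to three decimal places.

Exact integral: ∫_2.5^5 f(s) ds ≈ 221.66667.
M_5 = 221.40625.
Error ≈ 221.66667 − 221.40625 ≈ 0.260.

0.260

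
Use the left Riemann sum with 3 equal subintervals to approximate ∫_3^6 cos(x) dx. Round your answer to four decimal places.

Δx = (6 − 3)/3 = 1.
Left endpoints: 3, 4, 5.
f(3) ≈ -0.9900, f(4) ≈ -0.6536, f(5) ≈ 0.2837.
Sum = Δx · [f(3) + f(4) + f(5)].
Sum ≈ -1.3600.

-1.3600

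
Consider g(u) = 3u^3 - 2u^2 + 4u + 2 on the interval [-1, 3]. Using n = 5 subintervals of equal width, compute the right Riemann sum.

Δu = (3 − (-1))/5 = 0.8.
Right endpoints: -0.2, 0.6, 1.4, 2.2, 3.
g(-0.2) = 1.096, g(0.6) = 4.328, g(1.4) = 11.912, g(2.2) = 33.064, g(3) = 77.
Sum = Δu · [g(-0.2) + g(0.6) + g(1.4) + g(2.2) + g(3)].
Sum = 101.92.

101.92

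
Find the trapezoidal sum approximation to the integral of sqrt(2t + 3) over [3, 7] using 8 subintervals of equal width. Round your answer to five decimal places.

Δt = (7 − 3)/8 = 0.5.
f(3) ≈ 3.00000, f(3.5) ≈ 3.16228, f(4) ≈ 3.31662, f(4.5) ≈ 3.46410, f(5) ≈ 3.60555, f(5.5) ≈ 3.74166, f(6) ≈ 3.87298, f(6.5) ≈ 4.00000, f(7) ≈ 4.12311.
T_8 = (Δt/2)·[f(t_0) + 2f(t_1) + ... + 2f(t_{7}) + f(t_8)].
Sum ≈ 14.36237.

14.36237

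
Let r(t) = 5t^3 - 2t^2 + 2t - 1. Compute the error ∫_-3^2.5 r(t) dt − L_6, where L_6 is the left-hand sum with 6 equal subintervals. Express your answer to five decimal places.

Exact integral: ∫_-3^2.5 r(t) dt ≈ -89.0885417.
L_6 ≈ -198.7622975.
Error ≈ -89.0885417 − (-198.7622975) ≈ 109.67376.

109.67376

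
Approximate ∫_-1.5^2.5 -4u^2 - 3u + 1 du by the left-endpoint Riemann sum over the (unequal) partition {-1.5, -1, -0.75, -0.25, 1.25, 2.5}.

-10.25

Subinterval widths: 0.5, 0.25, 0.5, 1.5, 1.25.
Left endpoints: -1.5, -1, -0.75, -0.25, 1.25.
f(-1.5) = -3.5, f(-1) = 0, f(-0.75) = 1, f(-0.25) = 1.5, f(1.25) = -9.
Sum = Σ Δu_i · f(u_i).
Sum = -10.25.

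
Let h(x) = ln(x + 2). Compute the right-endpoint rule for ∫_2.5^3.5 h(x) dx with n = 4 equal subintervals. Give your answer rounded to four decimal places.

1.6326

Δx = (3.5 − 2.5)/4 = 0.25.
Right endpoints: 2.75, 3, 3.25, 3.5.
h(2.75) ≈ 1.5581, h(3) ≈ 1.6094, h(3.25) ≈ 1.6582, h(3.5) ≈ 1.7047.
Sum = Δx · [h(2.75) + h(3) + h(3.25) + h(3.5)].
Sum ≈ 1.6326.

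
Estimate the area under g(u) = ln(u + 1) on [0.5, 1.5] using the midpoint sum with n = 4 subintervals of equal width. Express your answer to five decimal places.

0.68322

Δu = (1.5 − 0.5)/4 = 0.25.
Midpoints: 0.625, 0.875, 1.125, 1.375.
g(0.625) ≈ 0.48551, g(0.875) ≈ 0.62861, g(1.125) ≈ 0.75377, g(1.375) ≈ 0.86500.
Sum = Δu · [g(0.625) + g(0.875) + g(1.125) + g(1.375)].
Sum ≈ 0.68322.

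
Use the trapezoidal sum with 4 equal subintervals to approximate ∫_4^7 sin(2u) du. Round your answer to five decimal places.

-0.11361

Δu = (7 − 4)/4 = 0.75.
f(4) ≈ 0.98936, f(4.75) ≈ -0.07515, f(5.5) ≈ -0.99999, f(6.25) ≈ -0.06632, f(7) ≈ 0.99061.
T_4 = (Δu/2)·[f(u_0) + 2f(u_1) + 2f(u_2) + 2f(u_3) + f(u_4)].
Sum ≈ -0.11361.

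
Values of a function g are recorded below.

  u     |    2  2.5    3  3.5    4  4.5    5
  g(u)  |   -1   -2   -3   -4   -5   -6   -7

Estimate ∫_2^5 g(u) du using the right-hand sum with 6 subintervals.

-13.5

Δu = 0.5.
Sum = 0.5·[(-2) + (-3) + (-4) + (-5) + (-6) + (-7)] = -13.5.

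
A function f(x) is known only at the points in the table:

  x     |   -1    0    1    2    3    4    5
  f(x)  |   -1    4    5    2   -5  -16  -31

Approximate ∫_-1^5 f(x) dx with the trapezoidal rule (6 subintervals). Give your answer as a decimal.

-26

Δx = 1.
T_6 = (1/2)·[(-1) + 2·4 + 2·5 + 2·2 + 2·(-5) + 2·(-16) + (-31)] = -26.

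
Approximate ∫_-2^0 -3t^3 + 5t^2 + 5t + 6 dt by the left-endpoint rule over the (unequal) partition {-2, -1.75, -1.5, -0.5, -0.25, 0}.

Subinterval widths: 0.25, 0.25, 1, 0.25, 0.25.
Left endpoints: -2, -1.75, -1.5, -0.5, -0.25.
f(-2) = 40, f(-1.75) = 28.640625, f(-1.5) = 19.875, f(-0.5) = 5.125, f(-0.25) = 5.109375.
Sum = Σ Δt_i · f(t_i).
Sum = 39.59375.

39.59375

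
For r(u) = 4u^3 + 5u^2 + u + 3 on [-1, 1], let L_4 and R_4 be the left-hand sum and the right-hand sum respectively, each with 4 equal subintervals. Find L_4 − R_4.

-5

L_4 = 7.25.
R_4 = 12.25.
L_4 − R_4 = -5.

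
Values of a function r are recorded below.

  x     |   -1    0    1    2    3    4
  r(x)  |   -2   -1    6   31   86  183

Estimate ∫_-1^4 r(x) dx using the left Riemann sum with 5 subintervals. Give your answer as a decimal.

120

Δx = 1.
Sum = 1·[(-2) + (-1) + 6 + 31 + 86] = 120.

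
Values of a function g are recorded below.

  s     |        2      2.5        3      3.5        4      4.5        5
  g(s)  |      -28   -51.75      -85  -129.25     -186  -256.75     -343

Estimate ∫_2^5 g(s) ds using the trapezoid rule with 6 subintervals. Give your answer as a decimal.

-447.125

Δs = 0.5.
T_6 = (0.5/2)·[(-28) + 2·(-51.75) + 2·(-85) + 2·(-129.25) + 2·(-186) + 2·(-256.75) + (-343)] = -447.125.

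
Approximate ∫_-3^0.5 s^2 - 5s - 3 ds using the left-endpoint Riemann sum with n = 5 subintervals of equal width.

Δs = (0.5 − (-3))/5 = 0.7.
Left endpoints: -3, -2.3, -1.6, -0.9, -0.2.
f(-3) = 21, f(-2.3) = 13.79, f(-1.6) = 7.56, f(-0.9) = 2.31, f(-0.2) = -1.96.
Sum = Δs · [f(-3) + f(-2.3) + f(-1.6) + f(-0.9) + f(-0.2)].
Sum = 29.89.

29.89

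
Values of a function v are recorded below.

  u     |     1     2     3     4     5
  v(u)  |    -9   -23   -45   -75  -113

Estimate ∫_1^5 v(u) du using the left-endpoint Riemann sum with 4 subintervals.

-152

Δu = 1.
Sum = 1·[(-9) + (-23) + (-45) + (-75)] = -152.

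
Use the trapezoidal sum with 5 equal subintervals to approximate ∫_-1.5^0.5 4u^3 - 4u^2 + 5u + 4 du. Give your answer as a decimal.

Δu = (0.5 − (-1.5))/5 = 0.4.
f(-1.5) = -26, f(-1.1) = -11.664, f(-0.7) = -2.832, f(-0.3) = 2.032, f(0.1) = 4.464, f(0.5) = 6.
T_5 = (Δu/2)·[f(u_0) + 2f(u_1) + ... + 2f(u_{4}) + f(u_5)].
Sum = -7.2.

-7.2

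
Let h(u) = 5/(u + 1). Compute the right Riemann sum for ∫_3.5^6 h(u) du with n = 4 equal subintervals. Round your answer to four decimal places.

Δu = (6 − 3.5)/4 = 0.625.
Right endpoints: 4.125, 4.75, 5.375, 6.
h(4.125) = 40/41, h(4.75) = 20/23, h(5.375) = 40/51, h(6) = 5/7.
Sum = Δu · [h(4.125) + h(4.75) + h(5.375) + h(6)].
Sum ≈ 2.0899.

2.0899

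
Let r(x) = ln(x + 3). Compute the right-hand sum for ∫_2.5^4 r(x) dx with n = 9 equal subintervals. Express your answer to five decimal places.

Δx = (4 − 2.5)/9 = 1/6.
Right endpoints: 8/3, 17/6, 3, 19/6, 10/3, 3.5, 11/3, 23/6, 4.
r(8/3) ≈ 1.73460, r(17/6) ≈ 1.76359, r(3) ≈ 1.79176, r(19/6) ≈ 1.81916, r(10/3) ≈ 1.84583, r(3.5) ≈ 1.87180, r(11/3) ≈ 1.89712, r(23/6) ≈ 1.92181, r(4) ≈ 1.94591.
Sum = Δx · [r(8/3) + r(17/6) + r(3) + ...].
Sum ≈ 2.76526.

2.76526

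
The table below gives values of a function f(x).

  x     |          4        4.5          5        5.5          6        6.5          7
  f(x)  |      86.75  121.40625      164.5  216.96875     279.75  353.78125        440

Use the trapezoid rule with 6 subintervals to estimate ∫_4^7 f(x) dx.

Δx = 0.5.
T_6 = (0.5/2)·[86.75 + 2·121.40625 + 2·164.5 + 2·216.96875 + 2·279.75 + 2·353.78125 + 440] = 699.890625.

699.890625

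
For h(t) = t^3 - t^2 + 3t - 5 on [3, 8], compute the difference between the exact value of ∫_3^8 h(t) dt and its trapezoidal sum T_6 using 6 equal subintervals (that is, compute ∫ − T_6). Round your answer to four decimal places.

Exact integral: ∫_3^8 h(t) dt ≈ 899.583333.
T_6 ≈ 908.553241.
Error ≈ 899.583333 − 908.553241 ≈ -8.9699.

-8.9699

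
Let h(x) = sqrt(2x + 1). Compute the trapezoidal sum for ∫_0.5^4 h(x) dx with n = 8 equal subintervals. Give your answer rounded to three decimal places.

8.051

Δx = (4 − 0.5)/8 = 0.4375.
h(0.5) ≈ 1.414, h(0.9375) ≈ 1.696, h(1.375) ≈ 1.936, h(1.8125) ≈ 2.151, h(2.25) ≈ 2.345, h(2.6875) ≈ 2.525, h(3.125) ≈ 2.693, h(3.5625) ≈ 2.850, h(4) ≈ 3.000.
T_8 = (Δx/2)·[h(x_0) + 2h(x_1) + ... + 2h(x_{7}) + h(x_8)].
Sum ≈ 8.051.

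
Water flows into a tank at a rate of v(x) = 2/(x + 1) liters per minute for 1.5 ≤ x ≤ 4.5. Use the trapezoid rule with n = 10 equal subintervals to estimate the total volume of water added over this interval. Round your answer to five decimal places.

1.57882

Δx = (4.5 − 1.5)/10 = 0.3.
v(1.5) = 0.8, v(1.8) = 5/7, v(2.1) = 20/31, v(2.4) = 10/17, v(2.7) = 20/37, v(3) = 0.5, v(3.3) = 20/43, v(3.6) = 10/23, v(3.9) = 20/49, v(4.2) = 5/13, v(4.5) = 4/11.
T_10 = (Δx/2)·[v(x_0) + 2v(x_1) + ... + 2v(x_{9}) + v(x_10)].
Sum ≈ 1.57882.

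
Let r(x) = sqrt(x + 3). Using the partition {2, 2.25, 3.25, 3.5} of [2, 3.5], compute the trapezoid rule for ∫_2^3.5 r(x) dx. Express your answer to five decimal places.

3.59275

Subinterval widths: 0.25, 1, 0.25.
r(2) ≈ 2.23607, r(2.25) ≈ 2.29129, r(3.25) ≈ 2.50000, r(3.5) ≈ 2.54951.
On each subinterval the trapezoid contributes (Δx_i/2)·[r(x_{i-1}) + r(x_i)].
Sum ≈ 3.59275.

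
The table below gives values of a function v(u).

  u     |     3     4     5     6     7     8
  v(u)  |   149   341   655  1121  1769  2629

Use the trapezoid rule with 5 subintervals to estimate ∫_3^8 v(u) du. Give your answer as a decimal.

Δu = 1.
T_5 = (1/2)·[149 + 2·341 + 2·655 + 2·1121 + 2·1769 + 2629] = 5275.

5275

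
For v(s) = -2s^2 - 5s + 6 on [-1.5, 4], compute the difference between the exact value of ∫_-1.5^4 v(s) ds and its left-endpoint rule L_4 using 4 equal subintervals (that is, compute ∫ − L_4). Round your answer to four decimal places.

Exact integral: ∫_-1.5^4 v(s) ds ≈ -46.291667.
L_4 = -11.9453125.
Error ≈ -46.291667 − (-11.9453125) ≈ -34.3464.

-34.3464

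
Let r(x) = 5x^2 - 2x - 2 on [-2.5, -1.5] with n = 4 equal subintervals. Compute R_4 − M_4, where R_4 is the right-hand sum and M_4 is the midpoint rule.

R_4 = 19.71875.
M_4 = 22.390625.
R_4 − M_4 = -2.671875.

-2.671875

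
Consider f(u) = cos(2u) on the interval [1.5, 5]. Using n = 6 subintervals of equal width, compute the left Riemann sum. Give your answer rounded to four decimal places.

-0.3468

Δu = (5 − 1.5)/6 = 7/12.
Left endpoints: 1.5, 25/12, 8/3, 3.25, 23/6, 53/12.
f(1.5) ≈ -0.9900, f(25/12) ≈ -0.5190, f(8/3) ≈ 0.5818, f(3.25) ≈ 0.9766, f(23/6) ≈ 0.1862, f(53/12) ≈ -0.8301.
Sum = Δu · [f(1.5) + f(25/12) + f(8/3) + ...].
Sum ≈ -0.3468.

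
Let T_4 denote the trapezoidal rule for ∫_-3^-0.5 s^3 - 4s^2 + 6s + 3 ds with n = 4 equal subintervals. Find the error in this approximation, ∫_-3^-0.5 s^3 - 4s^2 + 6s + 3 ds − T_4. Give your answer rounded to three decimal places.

Exact integral: ∫_-3^-0.5 f(s) ds ≈ -74.81771.
T_4 ≈ -76.32324.
Error ≈ -74.81771 − (-76.32324) ≈ 1.506.

1.506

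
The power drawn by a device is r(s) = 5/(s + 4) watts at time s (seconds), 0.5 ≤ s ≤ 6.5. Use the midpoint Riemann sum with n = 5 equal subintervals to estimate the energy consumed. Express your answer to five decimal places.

Δs = (6.5 − 0.5)/5 = 1.2.
Midpoints: 1.1, 2.3, 3.5, 4.7, 5.9.
r(1.1) = 50/51, r(2.3) = 50/63, r(3.5) = 2/3, r(4.7) = 50/87, r(5.9) = 50/99.
Sum = Δs · [r(1.1) + r(2.3) + r(3.5) + r(4.7) + r(5.9)].
Sum ≈ 4.22457.

4.22457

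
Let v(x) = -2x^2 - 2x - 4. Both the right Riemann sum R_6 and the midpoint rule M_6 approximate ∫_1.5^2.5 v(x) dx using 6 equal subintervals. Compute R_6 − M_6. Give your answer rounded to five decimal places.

-0.84722

R_6 ≈ -17.0092593.
M_6 ≈ -16.1620370.
R_6 − M_6 ≈ -0.84722.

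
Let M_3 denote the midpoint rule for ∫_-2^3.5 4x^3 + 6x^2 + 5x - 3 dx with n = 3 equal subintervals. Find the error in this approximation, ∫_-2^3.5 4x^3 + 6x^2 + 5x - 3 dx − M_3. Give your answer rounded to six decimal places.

Exact integral: ∫_-2^3.5 f(x) dx = 239.9375.
M_3 ≈ 216.82986111.
Error ≈ 239.9375 − 216.82986111 ≈ 23.107639.

23.107639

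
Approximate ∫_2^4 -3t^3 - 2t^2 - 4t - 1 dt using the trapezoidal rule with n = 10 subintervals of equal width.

-243.72

Δt = (4 − 2)/10 = 0.2.
f(2) = -41, f(2.2) = -51.424, f(2.4) = -63.592, f(2.6) = -77.648, f(2.8) = -93.736, f(3) = -112, f(3.2) = -132.584, f(3.4) = -155.632, f(3.6) = -181.288, f(3.8) = -209.696, f(4) = -241.
T_10 = (Δt/2)·[f(t_0) + 2f(t_1) + ... + 2f(t_{9}) + f(t_10)].
Sum = -243.72.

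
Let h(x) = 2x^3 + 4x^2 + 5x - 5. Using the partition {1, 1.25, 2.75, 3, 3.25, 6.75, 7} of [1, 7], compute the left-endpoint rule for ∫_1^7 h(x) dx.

Subinterval widths: 0.25, 1.5, 0.25, 0.25, 3.5, 0.25.
Left endpoints: 1, 1.25, 2.75, 3, 3.25, 6.75.
h(1) = 6, h(1.25) = 11.40625, h(2.75) = 80.59375, h(3) = 100, h(3.25) = 122.15625, h(6.75) = 826.09375.
Sum = Σ Δx_i · h(x_i).
Sum = 697.828125.

697.828125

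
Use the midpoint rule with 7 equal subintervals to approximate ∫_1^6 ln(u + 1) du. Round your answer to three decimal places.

Δu = (6 − 1)/7 = 5/7.
Midpoints: 19/14, 29/14, 39/14, 3.5, 59/14, 69/14, 79/14.
f(19/14) ≈ 0.857, f(29/14) ≈ 1.122, f(39/14) ≈ 1.331, f(3.5) ≈ 1.504, f(59/14) ≈ 1.651, f(69/14) ≈ 1.780, f(79/14) ≈ 1.894.
Sum = Δu · [f(19/14) + f(29/14) + f(39/14) + ...].
Sum ≈ 7.243.

7.243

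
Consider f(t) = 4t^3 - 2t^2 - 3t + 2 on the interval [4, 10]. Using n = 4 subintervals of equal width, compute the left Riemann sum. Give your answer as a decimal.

Δt = (10 − 4)/4 = 1.5.
Left endpoints: 4, 5.5, 7, 8.5.
f(4) = 214, f(5.5) = 590.5, f(7) = 1255, f(8.5) = 2288.5.
Sum = Δt · [f(4) + f(5.5) + f(7) + f(8.5)].
Sum = 6522.

6522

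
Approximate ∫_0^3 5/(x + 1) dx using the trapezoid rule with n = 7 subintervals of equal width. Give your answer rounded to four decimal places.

7.0019

Δx = (3 − 0)/7 = 3/7.
f(0) = 5, f(3/7) = 3.5, f(6/7) = 35/13, f(9/7) = 2.1875, f(12/7) = 35/19, f(15/7) = 35/22, f(18/7) = 1.4, f(3) = 1.25.
T_7 = (Δx/2)·[f(x_0) + 2f(x_1) + ... + 2f(x_{6}) + f(x_7)].
Sum ≈ 7.0019.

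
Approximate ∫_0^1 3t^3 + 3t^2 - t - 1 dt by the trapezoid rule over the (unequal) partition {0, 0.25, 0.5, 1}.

Subinterval widths: 0.25, 0.25, 0.5.
f(0) = -1, f(0.25) = -1.015625, f(0.5) = -0.375, f(1) = 4.
On each subinterval the trapezoid contributes (Δt_i/2)·[f(t_{i-1}) + f(t_i)].
Sum = 0.48046875.

0.48046875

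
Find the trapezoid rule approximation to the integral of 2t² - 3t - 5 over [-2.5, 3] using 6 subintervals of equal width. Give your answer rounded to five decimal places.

Δt = (3 − (-2.5))/6 = 11/12.
f(-2.5) = 15, f(-19/12) = 343/72, f(-2/3) = -19/9, f(0.25) = -5.625, f(7/6) = -52/9, f(25/12) = -185/72, f(3) = 4.
T_6 = (Δt/2)·[f(t_0) + 2f(t_1) + ... + 2f(t_{5}) + f(t_6)].
Sum ≈ -1.66782.

-1.66782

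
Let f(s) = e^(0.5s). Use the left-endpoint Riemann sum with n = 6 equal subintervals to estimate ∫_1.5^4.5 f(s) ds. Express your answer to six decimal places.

12.975486

Δs = (4.5 − 1.5)/6 = 0.5.
Left endpoints: 1.5, 2, 2.5, 3, 3.5, 4.
f(1.5) ≈ 2.117000, f(2) ≈ 2.718282, f(2.5) ≈ 3.490343, f(3) ≈ 4.481689, f(3.5) ≈ 5.754603, f(4) ≈ 7.389056.
Sum = Δs · [f(1.5) + f(2) + f(2.5) + ...].
Sum ≈ 12.975486.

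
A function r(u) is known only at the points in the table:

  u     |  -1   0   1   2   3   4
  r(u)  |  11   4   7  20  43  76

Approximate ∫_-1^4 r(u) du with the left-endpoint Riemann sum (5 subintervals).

Δu = 1.
Sum = 1·[11 + 4 + 7 + 20 + 43] = 85.

85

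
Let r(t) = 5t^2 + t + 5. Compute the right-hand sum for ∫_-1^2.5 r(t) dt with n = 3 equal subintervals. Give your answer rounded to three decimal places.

Δt = (2.5 − (-1))/3 = 7/6.
Right endpoints: 1/6, 4/3, 2.5.
r(1/6) = 191/36, r(4/3) = 137/9, r(2.5) = 38.75.
Sum = Δt · [r(1/6) + r(4/3) + r(2.5)].
Sum ≈ 69.157.

69.157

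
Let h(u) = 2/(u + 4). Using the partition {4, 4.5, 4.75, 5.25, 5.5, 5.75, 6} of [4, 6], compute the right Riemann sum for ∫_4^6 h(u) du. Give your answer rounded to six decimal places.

Subinterval widths: 0.5, 0.25, 0.5, 0.25, 0.25, 0.25.
Right endpoints: 4.5, 4.75, 5.25, 5.5, 5.75, 6.
h(4.5) = 4/17, h(4.75) = 8/35, h(5.25) = 8/37, h(5.5) = 4/19, h(5.75) = 8/39, h(6) = 0.2.
Sum = Σ Δu_i · h(u_i).
Sum ≈ 0.436812.

0.436812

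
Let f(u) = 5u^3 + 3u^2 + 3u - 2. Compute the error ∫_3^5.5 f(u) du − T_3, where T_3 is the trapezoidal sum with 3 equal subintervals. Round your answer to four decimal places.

Exact integral: ∫_3^5.5 f(u) du = 1208.828125.
T_3 ≈ 1228.142361.
Error ≈ 1208.828125 − 1228.142361 ≈ -19.3142.

-19.3142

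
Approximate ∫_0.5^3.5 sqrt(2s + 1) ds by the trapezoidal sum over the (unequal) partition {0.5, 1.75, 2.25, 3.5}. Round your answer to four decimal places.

Subinterval widths: 1.25, 0.5, 1.25.
f(0.5) ≈ 1.4142, f(1.75) ≈ 2.1213, f(2.25) ≈ 2.3452, f(3.5) ≈ 2.8284.
On each subinterval the trapezoid contributes (Δs_i/2)·[f(s_{i-1}) + f(s_i)].
Sum ≈ 6.5599.

6.5599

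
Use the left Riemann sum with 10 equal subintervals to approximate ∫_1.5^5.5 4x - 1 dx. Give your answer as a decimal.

48.8

Δx = (5.5 − 1.5)/10 = 0.4.
Left endpoints: 1.5, 1.9, 2.3, 2.7, 3.1, 3.5, 3.9, 4.3, 4.7, 5.1.
f(1.5) = 5, f(1.9) = 6.6, f(2.3) = 8.2, f(2.7) = 9.8, f(3.1) = 11.4, f(3.5) = 13, f(3.9) = 14.6, f(4.3) = 16.2, f(4.7) = 17.8, f(5.1) = 19.4.
Sum = Δx · [f(1.5) + f(1.9) + f(2.3) + ...].
Sum = 48.8.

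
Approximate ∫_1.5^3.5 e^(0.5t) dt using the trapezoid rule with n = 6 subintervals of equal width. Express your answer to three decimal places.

7.292

Δt = (3.5 − 1.5)/6 = 1/3.
f(1.5) ≈ 2.117, f(11/6) ≈ 2.501, f(13/6) ≈ 2.955, f(2.5) ≈ 3.490, f(17/6) ≈ 4.123, f(19/6) ≈ 4.871, f(3.5) ≈ 5.755.
T_6 = (Δt/2)·[f(t_0) + 2f(t_1) + ... + 2f(t_{5}) + f(t_6)].
Sum ≈ 7.292.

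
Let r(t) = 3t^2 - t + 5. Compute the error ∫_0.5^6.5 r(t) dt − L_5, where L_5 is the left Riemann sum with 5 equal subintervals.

67.68

Exact integral: ∫_0.5^6.5 r(t) dt = 283.5.
L_5 = 215.82.
Error = 283.5 − 215.82 = 67.68.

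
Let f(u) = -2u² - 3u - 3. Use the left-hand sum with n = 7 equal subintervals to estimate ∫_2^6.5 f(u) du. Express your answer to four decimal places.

-220.3163

Δu = (6.5 − 2)/7 = 9/14.
Left endpoints: 2, 37/14, 23/7, 55/14, 32/7, 73/14, 41/7.
f(2) = -17, f(37/14) = -1220/49, f(23/7) = -1688/49, f(55/14) = -2237/49, f(32/7) = -2867/49, f(73/14) = -3578/49, f(41/7) = -4370/49.
Sum = Δu · [f(2) + f(37/14) + f(23/7) + ...].
Sum ≈ -220.3163.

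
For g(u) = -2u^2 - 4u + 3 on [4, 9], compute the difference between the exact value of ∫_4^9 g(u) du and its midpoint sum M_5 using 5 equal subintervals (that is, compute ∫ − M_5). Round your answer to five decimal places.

-0.83333

Exact integral: ∫_4^9 g(u) du ≈ -558.3333333.
M_5 = -557.5.
Error ≈ -558.3333333 − (-557.5) ≈ -0.83333.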